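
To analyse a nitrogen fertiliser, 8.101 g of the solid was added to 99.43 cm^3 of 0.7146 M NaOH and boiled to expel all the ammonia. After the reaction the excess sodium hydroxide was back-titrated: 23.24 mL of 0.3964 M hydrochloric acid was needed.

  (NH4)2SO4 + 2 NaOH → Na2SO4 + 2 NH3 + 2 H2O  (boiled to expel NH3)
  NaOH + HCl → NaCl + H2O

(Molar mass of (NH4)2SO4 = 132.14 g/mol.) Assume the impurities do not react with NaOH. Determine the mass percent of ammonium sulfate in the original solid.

n(NaOH) added = 0.09943 × 0.7146 = 0.07105 mol
n(HCl) used in back-titration = 0.02324 × 0.3964 = 9.212 × 10^-3 mol
n(NaOH) left over = 9.212 × 10^-3 mol (1:1 ratio)
n(NaOH) consumed by analyte = 0.07105 − 9.212 × 10^-3 = 0.06184 mol
From the 1:2 ratio, n((NH4)2SO4) = 1/2 × 0.06184 = 0.03092 mol
mass of (NH4)2SO4 = 0.03092 × 132.14 = 4.086 g
% (NH4)2SO4 = 4.086 / 8.101 × 100 = 50.44 %

50.44 %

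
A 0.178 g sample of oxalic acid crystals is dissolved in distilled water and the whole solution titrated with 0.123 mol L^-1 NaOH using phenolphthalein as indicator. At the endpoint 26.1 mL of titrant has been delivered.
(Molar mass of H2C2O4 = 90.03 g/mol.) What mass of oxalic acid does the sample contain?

0.145 g

H2C2O4 + 2 NaOH → Na2C2O4 + 2 H2O
n(NaOH) = 0.0261 L × 0.123 mol/L = 3.21 × 10^-3 mol
From the 1:2 ratio, n(H2C2O4) = 1/2 × 3.21 × 10^-3 = 1.61 × 10^-3 mol
mass of H2C2O4 = 1.61 × 10^-3 × 90.03 g/mol = 0.145 g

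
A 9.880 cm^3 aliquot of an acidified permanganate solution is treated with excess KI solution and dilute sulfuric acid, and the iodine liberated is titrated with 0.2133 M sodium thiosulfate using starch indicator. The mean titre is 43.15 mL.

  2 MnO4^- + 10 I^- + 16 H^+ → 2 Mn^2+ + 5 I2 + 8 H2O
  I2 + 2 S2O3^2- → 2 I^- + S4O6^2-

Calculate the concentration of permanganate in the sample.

n(S2O3^2-) = 0.04315 × 0.2133 = 9.204 × 10^-3 mol
n(I2) = n(S2O3^2-)/2 = 4.602 × 10^-3 mol
From the 2:5 ratio, n(MnO4^-) in the aliquot = 2/5 × 4.602 × 10^-3 = 1.841 × 10^-3 mol
[MnO4^-] = 1.841 × 10^-3 / 0.009880 = 0.1863 mol/L

0.1863 M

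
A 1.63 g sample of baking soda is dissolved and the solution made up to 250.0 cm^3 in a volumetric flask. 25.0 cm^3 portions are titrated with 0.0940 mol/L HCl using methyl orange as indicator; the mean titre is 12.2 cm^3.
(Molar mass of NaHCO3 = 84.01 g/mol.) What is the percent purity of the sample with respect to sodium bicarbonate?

59.1 %

NaHCO3 + HCl → NaCl + H2O + CO2
n(HCl) per titration = 0.0122 × 0.0940 = 1.15 × 10^-3 mol
n(NaHCO3) in each aliquot = 1.15 × 10^-3 mol (1:1 ratio)
n(NaHCO3) in the whole flask = 1.15 × 10^-3 × 250.0/25.0 = 0.0115 mol
mass of NaHCO3 = 0.0115 × 84.01 = 0.963 g
% NaHCO3 = 0.963 / 1.63 × 100 = 59.1 %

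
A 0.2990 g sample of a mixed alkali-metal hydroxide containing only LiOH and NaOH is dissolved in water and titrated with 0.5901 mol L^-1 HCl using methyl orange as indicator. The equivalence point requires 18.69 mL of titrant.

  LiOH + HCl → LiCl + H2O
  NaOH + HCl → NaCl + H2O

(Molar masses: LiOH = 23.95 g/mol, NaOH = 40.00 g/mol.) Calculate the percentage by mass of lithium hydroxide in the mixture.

70.95 %

n(HCl) = 0.01869 × 0.5901 = 0.01103 mol
Let x = n(LiOH), y = n(NaOH).
Titrant: 1x + 1y = 0.01103;  mass: 23.95x + 40.00y = 0.2990
Solving, x = 8.857 × 10^-3 mol, y = 2.172 × 10^-3 mol
mass of LiOH = 8.857 × 10^-3 × 23.95 = 0.2121 g
% LiOH = 0.2121 / 0.2990 × 100 = 70.95 %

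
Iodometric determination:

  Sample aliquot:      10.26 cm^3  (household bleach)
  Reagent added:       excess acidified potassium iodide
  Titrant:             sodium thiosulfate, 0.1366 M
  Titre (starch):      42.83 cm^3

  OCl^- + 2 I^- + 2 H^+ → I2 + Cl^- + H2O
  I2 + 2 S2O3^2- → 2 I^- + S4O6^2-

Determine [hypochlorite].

0.2851 M

n(S2O3^2-) = 0.04283 × 0.1366 = 5.851 × 10^-3 mol
n(I2) = n(S2O3^2-)/2 = 2.925 × 10^-3 mol
n(OCl^-) in the aliquot = 2.925 × 10^-3 mol (1:1 ratio)
[OCl^-] = 2.925 × 10^-3 / 0.01026 = 0.2851 mol/L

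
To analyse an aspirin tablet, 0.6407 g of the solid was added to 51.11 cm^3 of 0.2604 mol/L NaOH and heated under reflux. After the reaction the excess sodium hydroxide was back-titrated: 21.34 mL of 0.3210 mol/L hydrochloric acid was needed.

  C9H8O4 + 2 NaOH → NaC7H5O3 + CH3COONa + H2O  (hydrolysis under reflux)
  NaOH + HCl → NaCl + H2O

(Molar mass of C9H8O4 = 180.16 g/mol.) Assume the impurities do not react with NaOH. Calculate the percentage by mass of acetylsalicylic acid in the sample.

90.81 %

n(NaOH) added = 0.05111 × 0.2604 = 0.01331 mol
n(HCl) used in back-titration = 0.02134 × 0.3210 = 6.850 × 10^-3 mol
n(NaOH) left over = 6.850 × 10^-3 mol (1:1 ratio)
n(NaOH) consumed by analyte = 0.01331 − 6.850 × 10^-3 = 6.459 × 10^-3 mol
From the 1:2 ratio, n(C9H8O4) = 1/2 × 6.459 × 10^-3 = 3.229 × 10^-3 mol
mass of C9H8O4 = 3.229 × 10^-3 × 180.16 = 0.5818 g
% C9H8O4 = 0.5818 / 0.6407 × 100 = 90.81 %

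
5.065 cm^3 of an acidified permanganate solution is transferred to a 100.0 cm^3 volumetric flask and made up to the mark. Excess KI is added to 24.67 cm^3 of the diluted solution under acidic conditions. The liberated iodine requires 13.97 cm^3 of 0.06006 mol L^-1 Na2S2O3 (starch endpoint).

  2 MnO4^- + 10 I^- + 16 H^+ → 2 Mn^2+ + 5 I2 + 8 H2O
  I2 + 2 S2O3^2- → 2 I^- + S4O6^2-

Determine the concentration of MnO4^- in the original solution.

n(S2O3^2-) = 0.01397 × 0.06006 = 8.390 × 10^-4 mol
n(I2) = n(S2O3^2-)/2 = 4.195 × 10^-4 mol
From the 2:5 ratio, n(MnO4^-) in the aliquot = 2/5 × 4.195 × 10^-4 = 1.678 × 10^-4 mol
[MnO4^-]_dilute = 1.678 × 10^-4 / 0.02467 = 0.006802 mol/L
[MnO4^-]_original = 0.006802 × 100.0/5.065 = 0.1343 mol/L

0.1343 mol/L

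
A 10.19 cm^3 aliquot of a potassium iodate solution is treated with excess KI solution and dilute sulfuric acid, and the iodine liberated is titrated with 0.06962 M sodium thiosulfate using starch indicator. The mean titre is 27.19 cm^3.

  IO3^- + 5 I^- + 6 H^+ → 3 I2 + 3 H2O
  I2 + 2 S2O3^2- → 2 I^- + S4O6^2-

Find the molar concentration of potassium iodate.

0.03096 M

n(S2O3^2-) = 0.02719 × 0.06962 = 1.893 × 10^-3 mol
n(I2) = n(S2O3^2-)/2 = 9.465 × 10^-4 mol
From the 1:3 ratio, n(IO3^-) in the aliquot = 1/3 × 9.465 × 10^-4 = 3.155 × 10^-4 mol
[IO3^-] = 3.155 × 10^-4 / 0.01019 = 0.03096 mol/L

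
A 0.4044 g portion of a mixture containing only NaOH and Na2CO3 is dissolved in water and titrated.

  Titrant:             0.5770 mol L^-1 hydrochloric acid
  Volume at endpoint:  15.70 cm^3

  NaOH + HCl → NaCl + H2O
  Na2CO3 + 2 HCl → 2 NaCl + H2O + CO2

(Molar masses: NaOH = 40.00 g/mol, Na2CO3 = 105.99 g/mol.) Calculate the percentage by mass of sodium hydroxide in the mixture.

57.60 %

n(HCl) = 0.01570 × 0.5770 = 9.059 × 10^-3 mol
Let x = n(NaOH), y = n(Na2CO3).
Titrant: 1x + 2y = 9.059 × 10^-3;  mass: 40.00x + 105.99y = 0.4044
Solving, x = 5.824 × 10^-3 mol, y = 1.618 × 10^-3 mol
mass of NaOH = 5.824 × 10^-3 × 40.00 = 0.2329 g
% NaOH = 0.2329 / 0.4044 × 100 = 57.60 %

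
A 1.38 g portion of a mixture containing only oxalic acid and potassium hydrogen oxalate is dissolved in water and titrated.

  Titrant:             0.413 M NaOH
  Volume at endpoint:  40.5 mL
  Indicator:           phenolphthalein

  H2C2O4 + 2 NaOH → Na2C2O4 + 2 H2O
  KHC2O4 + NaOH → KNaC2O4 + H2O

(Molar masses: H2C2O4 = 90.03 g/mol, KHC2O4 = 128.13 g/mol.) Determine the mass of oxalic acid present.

n(NaOH) = 0.0405 × 0.413 = 0.0167 mol
Let x = n(H2C2O4), y = n(KHC2O4).
Titrant: 2x + 1y = 0.0167;  mass: 90.03x + 128.13y = 1.38
Solving, x = 4.59 × 10^-3 mol, y = 7.54 × 10^-3 mol
mass of H2C2O4 = 4.59 × 10^-3 × 90.03 = 0.413 g

0.413 g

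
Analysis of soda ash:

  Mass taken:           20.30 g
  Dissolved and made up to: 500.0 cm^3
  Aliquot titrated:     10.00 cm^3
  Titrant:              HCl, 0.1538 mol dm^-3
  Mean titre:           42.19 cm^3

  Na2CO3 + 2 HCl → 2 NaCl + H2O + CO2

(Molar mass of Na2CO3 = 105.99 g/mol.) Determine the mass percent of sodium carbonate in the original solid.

84.70 %

n(HCl) per titration = 0.04219 × 0.1538 = 6.489 × 10^-3 mol
From the 1:2 ratio, n(Na2CO3) in each aliquot = 1/2 × 6.489 × 10^-3 = 3.244 × 10^-3 mol
n(Na2CO3) in the whole flask = 3.244 × 10^-3 × 500.0/10.00 = 0.1622 mol
mass of Na2CO3 = 0.1622 × 105.99 = 17.19 g
% Na2CO3 = 17.19 / 20.30 × 100 = 84.70 %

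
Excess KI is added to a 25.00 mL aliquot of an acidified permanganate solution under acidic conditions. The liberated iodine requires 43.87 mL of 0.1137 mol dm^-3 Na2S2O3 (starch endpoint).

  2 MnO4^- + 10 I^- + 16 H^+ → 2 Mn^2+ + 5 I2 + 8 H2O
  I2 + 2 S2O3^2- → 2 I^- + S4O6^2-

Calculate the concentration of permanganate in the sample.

0.03990 mol/L

n(S2O3^2-) = 0.04387 × 0.1137 = 4.988 × 10^-3 mol
n(I2) = n(S2O3^2-)/2 = 2.494 × 10^-3 mol
From the 2:5 ratio, n(MnO4^-) in the aliquot = 2/5 × 2.494 × 10^-3 = 9.976 × 10^-4 mol
[MnO4^-] = 9.976 × 10^-4 / 0.02500 = 0.03990 mol/L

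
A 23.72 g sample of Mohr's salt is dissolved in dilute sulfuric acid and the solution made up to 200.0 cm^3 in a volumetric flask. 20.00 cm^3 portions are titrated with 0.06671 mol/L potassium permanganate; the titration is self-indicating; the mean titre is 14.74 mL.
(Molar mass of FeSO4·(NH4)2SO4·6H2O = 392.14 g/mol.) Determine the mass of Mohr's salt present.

MnO4^- + 5 Fe^2+ + 8 H^+ → Mn^2+ + 5 Fe^3+ + 4 H2O
n(KMnO4) per titration = 0.01474 × 0.06671 = 9.833 × 10^-4 mol
From the 5:1 ratio, n(FeSO4·(NH4)2SO4·6H2O) in each aliquot = 5/1 × 9.833 × 10^-4 = 4.917 × 10^-3 mol
n(FeSO4·(NH4)2SO4·6H2O) in the whole flask = 4.917 × 10^-3 × 200.0/20.00 = 0.04917 mol
mass of FeSO4·(NH4)2SO4·6H2O = 0.04917 × 392.14 = 19.28 g

19.28 g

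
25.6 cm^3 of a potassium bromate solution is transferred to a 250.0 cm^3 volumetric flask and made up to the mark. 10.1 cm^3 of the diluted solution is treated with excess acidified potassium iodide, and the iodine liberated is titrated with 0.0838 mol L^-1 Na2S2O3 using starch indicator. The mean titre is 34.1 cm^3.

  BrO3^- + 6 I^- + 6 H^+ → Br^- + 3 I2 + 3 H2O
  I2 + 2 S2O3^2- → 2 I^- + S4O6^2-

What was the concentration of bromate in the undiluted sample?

n(S2O3^2-) = 0.0341 × 0.0838 = 2.86 × 10^-3 mol
n(I2) = n(S2O3^2-)/2 = 1.43 × 10^-3 mol
From the 1:3 ratio, n(BrO3^-) in the aliquot = 1/3 × 1.43 × 10^-3 = 4.76 × 10^-4 mol
[BrO3^-]_dilute = 4.76 × 10^-4 / 0.0101 = 0.0472 mol/L
[BrO3^-]_original = 0.0472 × 250.0/25.6 = 0.460 mol/L

0.460 mol/L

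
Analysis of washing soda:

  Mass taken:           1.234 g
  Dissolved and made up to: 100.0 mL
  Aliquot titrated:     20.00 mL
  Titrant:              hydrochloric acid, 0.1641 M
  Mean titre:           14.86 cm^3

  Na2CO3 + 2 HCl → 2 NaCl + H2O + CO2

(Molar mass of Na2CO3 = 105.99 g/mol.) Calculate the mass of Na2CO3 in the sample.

0.6461 g

n(HCl) per titration = 0.01486 × 0.1641 = 2.439 × 10^-3 mol
From the 1:2 ratio, n(Na2CO3) in each aliquot = 1/2 × 2.439 × 10^-3 = 1.219 × 10^-3 mol
n(Na2CO3) in the whole flask = 1.219 × 10^-3 × 100.0/20.00 = 6.096 × 10^-3 mol
mass of Na2CO3 = 6.096 × 10^-3 × 105.99 = 0.6461 g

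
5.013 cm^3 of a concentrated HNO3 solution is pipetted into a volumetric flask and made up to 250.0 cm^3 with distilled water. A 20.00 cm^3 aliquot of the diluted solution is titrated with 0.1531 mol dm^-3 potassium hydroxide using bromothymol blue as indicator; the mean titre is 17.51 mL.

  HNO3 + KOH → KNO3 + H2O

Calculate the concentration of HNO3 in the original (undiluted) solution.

n(KOH) = 0.01751 × 0.1531 = 2.681 × 10^-3 mol
n(HNO3) in the aliquot = 2.681 × 10^-3 mol (1:1 ratio)
[HNO3]_dilute = 2.681 × 10^-3 / 0.02000 = 0.1340 mol/L
Dilution factor = 250.0 / 5.013 = 49.87
[HNO3]_stock = 0.1340 × 49.87 = 6.685 mol/L

6.685 mol/L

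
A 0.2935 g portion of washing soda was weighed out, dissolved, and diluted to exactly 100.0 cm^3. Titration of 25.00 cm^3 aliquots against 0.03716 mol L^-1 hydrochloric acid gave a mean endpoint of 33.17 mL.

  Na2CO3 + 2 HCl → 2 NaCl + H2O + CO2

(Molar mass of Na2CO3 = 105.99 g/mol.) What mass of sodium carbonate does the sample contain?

n(HCl) per titration = 0.03317 × 0.03716 = 1.233 × 10^-3 mol
From the 1:2 ratio, n(Na2CO3) in each aliquot = 1/2 × 1.233 × 10^-3 = 6.163 × 10^-4 mol
n(Na2CO3) in the whole flask = 6.163 × 10^-4 × 100.0/25.00 = 2.465 × 10^-3 mol
mass of Na2CO3 = 2.465 × 10^-3 × 105.99 = 0.2613 g

0.2613 g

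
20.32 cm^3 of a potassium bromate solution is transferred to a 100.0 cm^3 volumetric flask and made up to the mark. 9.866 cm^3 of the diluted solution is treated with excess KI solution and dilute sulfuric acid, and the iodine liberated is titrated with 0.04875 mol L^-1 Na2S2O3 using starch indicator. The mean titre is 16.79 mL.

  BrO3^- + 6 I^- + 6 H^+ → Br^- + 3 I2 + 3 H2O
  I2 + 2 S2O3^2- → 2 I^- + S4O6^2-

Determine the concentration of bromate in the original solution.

0.06805 mol/L

n(S2O3^2-) = 0.01679 × 0.04875 = 8.185 × 10^-4 mol
n(I2) = n(S2O3^2-)/2 = 4.093 × 10^-4 mol
From the 1:3 ratio, n(BrO3^-) in the aliquot = 1/3 × 4.093 × 10^-4 = 1.364 × 10^-4 mol
[BrO3^-]_dilute = 1.364 × 10^-4 / 0.009866 = 0.01383 mol/L
[BrO3^-]_original = 0.01383 × 100.0/20.32 = 0.06805 mol/L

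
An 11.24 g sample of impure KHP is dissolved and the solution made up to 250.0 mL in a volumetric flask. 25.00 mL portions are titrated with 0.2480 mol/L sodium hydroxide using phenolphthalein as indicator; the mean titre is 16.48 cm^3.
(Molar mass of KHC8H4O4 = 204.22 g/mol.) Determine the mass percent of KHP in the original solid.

KHC8H4O4 + NaOH → KNaC8H4O4 + H2O
n(NaOH) per titration = 0.01648 × 0.2480 = 4.087 × 10^-3 mol
n(KHC8H4O4) in each aliquot = 4.087 × 10^-3 mol (1:1 ratio)
n(KHC8H4O4) in the whole flask = 4.087 × 10^-3 × 250.0/25.00 = 0.04087 mol
mass of KHC8H4O4 = 0.04087 × 204.22 = 8.347 g
% KHC8H4O4 = 8.347 / 11.24 × 100 = 74.26 %

74.26 %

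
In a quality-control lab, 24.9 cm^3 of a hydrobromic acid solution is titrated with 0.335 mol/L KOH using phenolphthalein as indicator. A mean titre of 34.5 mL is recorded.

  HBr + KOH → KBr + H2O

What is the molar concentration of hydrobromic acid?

n(KOH) = 0.0345 L × 0.335 mol/L = 0.0116 mol
n(HBr) = 0.0116 mol (1:1 mole ratio)
[HBr] = 0.0116 mol / 0.0249 L = 0.464 mol/L

0.464 mol/L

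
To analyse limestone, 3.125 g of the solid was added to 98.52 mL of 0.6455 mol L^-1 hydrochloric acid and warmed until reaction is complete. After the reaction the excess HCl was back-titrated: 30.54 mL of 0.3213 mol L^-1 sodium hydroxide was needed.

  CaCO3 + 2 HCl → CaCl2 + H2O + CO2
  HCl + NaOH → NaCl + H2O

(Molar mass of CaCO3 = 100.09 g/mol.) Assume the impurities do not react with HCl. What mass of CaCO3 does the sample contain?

n(HCl) added = 0.09852 × 0.6455 = 0.06359 mol
n(NaOH) used in back-titration = 0.03054 × 0.3213 = 9.813 × 10^-3 mol
n(HCl) left over = 9.813 × 10^-3 mol (1:1 ratio)
n(HCl) consumed by analyte = 0.06359 − 9.813 × 10^-3 = 0.05378 mol
From the 1:2 ratio, n(CaCO3) = 1/2 × 0.05378 = 0.02689 mol
mass of CaCO3 = 0.02689 × 100.09 = 2.692 g

2.692 g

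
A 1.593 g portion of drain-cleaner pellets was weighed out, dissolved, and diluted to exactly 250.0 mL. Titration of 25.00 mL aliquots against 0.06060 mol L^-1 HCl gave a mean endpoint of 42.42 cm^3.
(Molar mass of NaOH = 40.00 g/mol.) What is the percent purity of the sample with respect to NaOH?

64.55 %

NaOH + HCl → NaCl + H2O
n(HCl) per titration = 0.04242 × 0.06060 = 2.571 × 10^-3 mol
n(NaOH) in each aliquot = 2.571 × 10^-3 mol (1:1 ratio)
n(NaOH) in the whole flask = 2.571 × 10^-3 × 250.0/25.00 = 0.02571 mol
mass of NaOH = 0.02571 × 40.00 = 1.028 g
% NaOH = 1.028 / 1.593 × 100 = 64.55 %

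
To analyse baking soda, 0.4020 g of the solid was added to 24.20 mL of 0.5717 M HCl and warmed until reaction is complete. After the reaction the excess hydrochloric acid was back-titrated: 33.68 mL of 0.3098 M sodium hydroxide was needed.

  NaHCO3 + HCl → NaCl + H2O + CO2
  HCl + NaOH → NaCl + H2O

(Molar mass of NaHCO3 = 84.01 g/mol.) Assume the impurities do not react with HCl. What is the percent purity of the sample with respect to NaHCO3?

n(HCl) added = 0.02420 × 0.5717 = 0.01384 mol
n(NaOH) used in back-titration = 0.03368 × 0.3098 = 0.01043 mol
n(HCl) left over = 0.01043 mol (1:1 ratio)
n(HCl) consumed by analyte = 0.01384 − 0.01043 = 3.401 × 10^-3 mol
n(NaHCO3) = 3.401 × 10^-3 mol (1:1 ratio)
mass of NaHCO3 = 3.401 × 10^-3 × 84.01 = 0.2857 g
% NaHCO3 = 0.2857 / 0.4020 × 100 = 71.08 %

71.08 %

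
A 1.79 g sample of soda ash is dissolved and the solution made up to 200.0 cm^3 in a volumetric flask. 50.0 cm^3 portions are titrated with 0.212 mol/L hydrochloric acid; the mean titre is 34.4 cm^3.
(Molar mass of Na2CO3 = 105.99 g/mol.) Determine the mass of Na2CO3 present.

1.55 g

Na2CO3 + 2 HCl → 2 NaCl + H2O + CO2
n(HCl) per titration = 0.0344 × 0.212 = 7.29 × 10^-3 mol
From the 1:2 ratio, n(Na2CO3) in each aliquot = 1/2 × 7.29 × 10^-3 = 3.65 × 10^-3 mol
n(Na2CO3) in the whole flask = 3.65 × 10^-3 × 200.0/50.0 = 0.0146 mol
mass of Na2CO3 = 0.0146 × 105.99 = 1.55 g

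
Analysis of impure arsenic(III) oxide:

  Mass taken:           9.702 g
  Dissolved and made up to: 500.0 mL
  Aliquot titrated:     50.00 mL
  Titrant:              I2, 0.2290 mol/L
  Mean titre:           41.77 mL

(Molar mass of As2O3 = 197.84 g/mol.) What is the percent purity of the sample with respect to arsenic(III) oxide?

As2O3 + 2 I2 + 2 H2O → As2O5 + 4 HI
n(I2) per titration = 0.04177 × 0.2290 = 9.565 × 10^-3 mol
From the 1:2 ratio, n(As2O3) in each aliquot = 1/2 × 9.565 × 10^-3 = 4.783 × 10^-3 mol
n(As2O3) in the whole flask = 4.783 × 10^-3 × 500.0/50.00 = 0.04783 mol
mass of As2O3 = 0.04783 × 197.84 = 9.462 g
% As2O3 = 9.462 / 9.702 × 100 = 97.53 %

97.53 %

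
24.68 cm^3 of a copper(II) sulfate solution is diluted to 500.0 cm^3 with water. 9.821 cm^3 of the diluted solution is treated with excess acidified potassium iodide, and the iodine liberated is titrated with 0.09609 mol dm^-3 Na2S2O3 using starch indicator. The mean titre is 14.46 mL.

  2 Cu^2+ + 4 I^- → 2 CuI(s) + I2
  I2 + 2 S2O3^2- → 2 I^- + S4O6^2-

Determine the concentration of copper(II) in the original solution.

2.866 mol/L

n(S2O3^2-) = 0.01446 × 0.09609 = 1.389 × 10^-3 mol
n(I2) = n(S2O3^2-)/2 = 6.947 × 10^-4 mol
From the 2:1 ratio, n(Cu2+) in the aliquot = 2/1 × 6.947 × 10^-4 = 1.389 × 10^-3 mol
[Cu2+]_dilute = 1.389 × 10^-3 / 0.009821 = 0.1415 mol/L
[Cu2+]_original = 0.1415 × 500.0/24.68 = 2.866 mol/L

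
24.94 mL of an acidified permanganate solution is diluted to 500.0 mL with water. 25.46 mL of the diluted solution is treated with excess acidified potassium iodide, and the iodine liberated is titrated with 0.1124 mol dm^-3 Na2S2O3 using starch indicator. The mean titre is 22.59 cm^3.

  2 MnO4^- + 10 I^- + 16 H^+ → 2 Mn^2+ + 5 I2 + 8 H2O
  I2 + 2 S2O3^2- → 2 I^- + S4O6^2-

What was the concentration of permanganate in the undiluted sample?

n(S2O3^2-) = 0.02259 × 0.1124 = 2.539 × 10^-3 mol
n(I2) = n(S2O3^2-)/2 = 1.270 × 10^-3 mol
From the 2:5 ratio, n(MnO4^-) in the aliquot = 2/5 × 1.270 × 10^-3 = 5.078 × 10^-4 mol
[MnO4^-]_dilute = 5.078 × 10^-4 / 0.02546 = 0.01995 mol/L
[MnO4^-]_original = 0.01995 × 500.0/24.94 = 0.3999 mol/L

0.3999 mol/L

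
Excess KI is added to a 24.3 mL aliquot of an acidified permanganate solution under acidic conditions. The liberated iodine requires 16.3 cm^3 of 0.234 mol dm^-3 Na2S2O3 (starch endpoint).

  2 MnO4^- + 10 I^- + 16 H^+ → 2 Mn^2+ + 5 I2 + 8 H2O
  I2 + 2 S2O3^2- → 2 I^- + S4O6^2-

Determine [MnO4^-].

n(S2O3^2-) = 0.0163 × 0.234 = 3.81 × 10^-3 mol
n(I2) = n(S2O3^2-)/2 = 1.91 × 10^-3 mol
From the 2:5 ratio, n(MnO4^-) in the aliquot = 2/5 × 1.91 × 10^-3 = 7.63 × 10^-4 mol
[MnO4^-] = 7.63 × 10^-4 / 0.0243 = 0.0314 mol/L

0.0314 mol/L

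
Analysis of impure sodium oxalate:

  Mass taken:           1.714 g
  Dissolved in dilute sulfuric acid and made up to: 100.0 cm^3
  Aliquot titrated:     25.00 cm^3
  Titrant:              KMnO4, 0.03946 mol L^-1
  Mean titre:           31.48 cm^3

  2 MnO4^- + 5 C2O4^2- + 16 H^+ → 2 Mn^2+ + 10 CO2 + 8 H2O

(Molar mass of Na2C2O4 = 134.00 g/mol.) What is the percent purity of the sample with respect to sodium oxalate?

n(KMnO4) per titration = 0.03148 × 0.03946 = 1.242 × 10^-3 mol
From the 5:2 ratio, n(Na2C2O4) in each aliquot = 5/2 × 1.242 × 10^-3 = 3.106 × 10^-3 mol
n(Na2C2O4) in the whole flask = 3.106 × 10^-3 × 100.0/25.00 = 0.01242 mol
mass of Na2C2O4 = 0.01242 × 134.00 = 1.665 g
% Na2C2O4 = 1.665 / 1.714 × 100 = 97.11 %

97.11 %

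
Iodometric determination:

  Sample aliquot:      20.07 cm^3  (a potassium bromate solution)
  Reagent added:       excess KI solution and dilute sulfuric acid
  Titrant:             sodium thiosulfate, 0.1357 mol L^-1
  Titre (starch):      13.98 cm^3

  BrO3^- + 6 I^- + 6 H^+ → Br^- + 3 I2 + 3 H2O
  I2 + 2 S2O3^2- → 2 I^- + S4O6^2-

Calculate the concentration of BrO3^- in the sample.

0.01575 mol/L

n(S2O3^2-) = 0.01398 × 0.1357 = 1.897 × 10^-3 mol
n(I2) = n(S2O3^2-)/2 = 9.485 × 10^-4 mol
From the 1:3 ratio, n(BrO3^-) in the aliquot = 1/3 × 9.485 × 10^-4 = 3.162 × 10^-4 mol
[BrO3^-] = 3.162 × 10^-4 / 0.02007 = 0.01575 mol/L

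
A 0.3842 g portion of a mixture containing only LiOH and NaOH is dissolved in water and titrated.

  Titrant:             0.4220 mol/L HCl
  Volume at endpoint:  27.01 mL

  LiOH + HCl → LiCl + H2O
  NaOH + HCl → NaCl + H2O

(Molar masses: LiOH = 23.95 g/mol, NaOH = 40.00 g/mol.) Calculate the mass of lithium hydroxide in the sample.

0.1070 g

n(HCl) = 0.02701 × 0.4220 = 0.01140 mol
Let x = n(LiOH), y = n(NaOH).
Titrant: 1x + 1y = 0.01140;  mass: 23.95x + 40.00y = 0.3842
Solving, x = 4.469 × 10^-3 mol, y = 6.929 × 10^-3 mol
mass of LiOH = 4.469 × 10^-3 × 23.95 = 0.1070 g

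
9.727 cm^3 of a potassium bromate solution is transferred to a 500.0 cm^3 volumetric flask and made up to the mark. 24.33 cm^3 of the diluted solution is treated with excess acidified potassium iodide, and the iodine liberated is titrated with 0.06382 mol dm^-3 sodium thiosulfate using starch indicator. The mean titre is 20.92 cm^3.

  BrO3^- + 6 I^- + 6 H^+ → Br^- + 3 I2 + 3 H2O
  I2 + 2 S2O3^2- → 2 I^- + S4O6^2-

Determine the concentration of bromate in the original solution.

n(S2O3^2-) = 0.02092 × 0.06382 = 1.335 × 10^-3 mol
n(I2) = n(S2O3^2-)/2 = 6.676 × 10^-4 mol
From the 1:3 ratio, n(BrO3^-) in the aliquot = 1/3 × 6.676 × 10^-4 = 2.225 × 10^-4 mol
[BrO3^-]_dilute = 2.225 × 10^-4 / 0.02433 = 0.009146 mol/L
[BrO3^-]_original = 0.009146 × 500.0/9.727 = 0.4701 mol/L

0.4701 mol/L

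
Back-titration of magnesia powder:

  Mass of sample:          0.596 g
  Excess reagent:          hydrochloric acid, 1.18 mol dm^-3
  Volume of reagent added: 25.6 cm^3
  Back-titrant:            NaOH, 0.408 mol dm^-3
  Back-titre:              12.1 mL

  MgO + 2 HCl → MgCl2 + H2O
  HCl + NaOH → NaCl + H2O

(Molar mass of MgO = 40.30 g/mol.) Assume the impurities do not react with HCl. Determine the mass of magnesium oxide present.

0.509 g

n(HCl) added = 0.0256 × 1.18 = 0.0302 mol
n(NaOH) used in back-titration = 0.0121 × 0.408 = 4.94 × 10^-3 mol
n(HCl) left over = 4.94 × 10^-3 mol (1:1 ratio)
n(HCl) consumed by analyte = 0.0302 − 4.94 × 10^-3 = 0.0253 mol
From the 1:2 ratio, n(MgO) = 1/2 × 0.0253 = 0.0126 mol
mass of MgO = 0.0126 × 40.30 = 0.509 g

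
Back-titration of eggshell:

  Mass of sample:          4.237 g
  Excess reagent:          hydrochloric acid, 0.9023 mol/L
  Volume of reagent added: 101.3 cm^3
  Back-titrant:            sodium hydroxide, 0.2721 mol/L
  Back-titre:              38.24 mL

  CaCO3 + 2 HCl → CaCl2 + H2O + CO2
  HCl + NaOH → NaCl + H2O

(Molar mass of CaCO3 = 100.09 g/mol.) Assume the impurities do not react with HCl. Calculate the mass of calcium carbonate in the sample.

n(HCl) added = 0.1013 × 0.9023 = 0.09140 mol
n(NaOH) used in back-titration = 0.03824 × 0.2721 = 0.01041 mol
n(HCl) left over = 0.01041 mol (1:1 ratio)
n(HCl) consumed by analyte = 0.09140 − 0.01041 = 0.08100 mol
From the 1:2 ratio, n(CaCO3) = 1/2 × 0.08100 = 0.04050 mol
mass of CaCO3 = 0.04050 × 100.09 = 4.054 g

4.054 g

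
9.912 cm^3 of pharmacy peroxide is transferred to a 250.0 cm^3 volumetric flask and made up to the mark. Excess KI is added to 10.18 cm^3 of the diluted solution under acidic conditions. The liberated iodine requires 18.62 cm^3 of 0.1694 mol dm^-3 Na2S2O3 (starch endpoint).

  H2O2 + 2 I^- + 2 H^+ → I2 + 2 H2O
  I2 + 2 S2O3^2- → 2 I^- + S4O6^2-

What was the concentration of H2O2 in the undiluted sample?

n(S2O3^2-) = 0.01862 × 0.1694 = 3.154 × 10^-3 mol
n(I2) = n(S2O3^2-)/2 = 1.577 × 10^-3 mol
n(H2O2) in the aliquot = 1.577 × 10^-3 mol (1:1 ratio)
[H2O2]_dilute = 1.577 × 10^-3 / 0.01018 = 0.1549 mol/L
[H2O2]_original = 0.1549 × 250.0/9.912 = 3.907 mol/L

3.907 mol/L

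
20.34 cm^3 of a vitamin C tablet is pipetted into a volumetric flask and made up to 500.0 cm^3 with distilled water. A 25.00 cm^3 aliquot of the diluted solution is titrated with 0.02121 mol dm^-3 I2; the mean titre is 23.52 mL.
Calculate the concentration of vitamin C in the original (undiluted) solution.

0.4905 mol/L

C6H8O6 + I2 → C6H6O6 + 2 HI
n(I2) = 0.02352 × 0.02121 = 4.989 × 10^-4 mol
n(C6H8O6) in the aliquot = 4.989 × 10^-4 mol (1:1 ratio)
[C6H8O6]_dilute = 4.989 × 10^-4 / 0.02500 = 0.01995 mol/L
Dilution factor = 500.0 / 20.34 = 24.58
[C6H8O6]_stock = 0.01995 × 24.58 = 0.4905 mol/L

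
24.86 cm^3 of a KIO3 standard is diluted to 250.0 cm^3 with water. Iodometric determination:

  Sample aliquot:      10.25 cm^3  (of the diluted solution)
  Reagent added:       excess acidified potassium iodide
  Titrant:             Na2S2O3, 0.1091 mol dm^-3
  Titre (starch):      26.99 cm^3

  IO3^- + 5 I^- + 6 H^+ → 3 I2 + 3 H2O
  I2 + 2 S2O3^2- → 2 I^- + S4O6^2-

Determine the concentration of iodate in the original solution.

n(S2O3^2-) = 0.02699 × 0.1091 = 2.945 × 10^-3 mol
n(I2) = n(S2O3^2-)/2 = 1.472 × 10^-3 mol
From the 1:3 ratio, n(IO3^-) in the aliquot = 1/3 × 1.472 × 10^-3 = 4.908 × 10^-4 mol
[IO3^-]_dilute = 4.908 × 10^-4 / 0.01025 = 0.04788 mol/L
[IO3^-]_original = 0.04788 × 250.0/24.86 = 0.4815 mol/L

0.4815 mol/L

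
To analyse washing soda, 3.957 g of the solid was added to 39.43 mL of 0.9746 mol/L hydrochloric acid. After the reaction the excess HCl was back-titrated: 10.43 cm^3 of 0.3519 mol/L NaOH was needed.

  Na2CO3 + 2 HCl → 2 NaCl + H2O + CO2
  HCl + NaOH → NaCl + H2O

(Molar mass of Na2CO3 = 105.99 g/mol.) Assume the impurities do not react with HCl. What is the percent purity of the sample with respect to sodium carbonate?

46.55 %

n(HCl) added = 0.03943 × 0.9746 = 0.03843 mol
n(NaOH) used in back-titration = 0.01043 × 0.3519 = 3.670 × 10^-3 mol
n(HCl) left over = 3.670 × 10^-3 mol (1:1 ratio)
n(HCl) consumed by analyte = 0.03843 − 3.670 × 10^-3 = 0.03476 mol
From the 1:2 ratio, n(Na2CO3) = 1/2 × 0.03476 = 0.01738 mol
mass of Na2CO3 = 0.01738 × 105.99 = 1.842 g
% Na2CO3 = 1.842 / 3.957 × 100 = 46.55 %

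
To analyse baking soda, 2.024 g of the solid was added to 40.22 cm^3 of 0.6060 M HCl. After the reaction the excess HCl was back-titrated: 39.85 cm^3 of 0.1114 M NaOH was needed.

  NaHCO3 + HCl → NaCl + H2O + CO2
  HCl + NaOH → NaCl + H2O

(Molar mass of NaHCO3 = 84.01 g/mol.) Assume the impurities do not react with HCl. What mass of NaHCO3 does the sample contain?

1.675 g

n(HCl) added = 0.04022 × 0.6060 = 0.02437 mol
n(NaOH) used in back-titration = 0.03985 × 0.1114 = 4.439 × 10^-3 mol
n(HCl) left over = 4.439 × 10^-3 mol (1:1 ratio)
n(HCl) consumed by analyte = 0.02437 − 4.439 × 10^-3 = 0.01993 mol
n(NaHCO3) = 0.01993 mol (1:1 ratio)
mass of NaHCO3 = 0.01993 × 84.01 = 1.675 g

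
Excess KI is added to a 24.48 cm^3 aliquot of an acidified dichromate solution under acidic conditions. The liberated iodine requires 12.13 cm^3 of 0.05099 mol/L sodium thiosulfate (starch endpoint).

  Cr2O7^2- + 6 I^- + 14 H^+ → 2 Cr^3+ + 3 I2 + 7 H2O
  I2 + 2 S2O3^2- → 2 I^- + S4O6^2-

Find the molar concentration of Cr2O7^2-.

n(S2O3^2-) = 0.01213 × 0.05099 = 6.185 × 10^-4 mol
n(I2) = n(S2O3^2-)/2 = 3.093 × 10^-4 mol
From the 1:3 ratio, n(Cr2O7^2-) in the aliquot = 1/3 × 3.093 × 10^-4 = 1.031 × 10^-4 mol
[Cr2O7^2-] = 1.031 × 10^-4 / 0.02448 = 0.004211 mol/L

0.004211 mol/L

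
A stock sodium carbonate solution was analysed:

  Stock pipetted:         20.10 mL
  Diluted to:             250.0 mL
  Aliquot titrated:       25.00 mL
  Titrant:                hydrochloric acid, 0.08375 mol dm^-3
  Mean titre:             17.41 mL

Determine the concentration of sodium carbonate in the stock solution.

Na2CO3 + 2 HCl → 2 NaCl + H2O + CO2
n(HCl) = 0.01741 × 0.08375 = 1.458 × 10^-3 mol
From the 1:2 ratio, n(Na2CO3) in the aliquot = 1/2 × 1.458 × 10^-3 = 7.290 × 10^-4 mol
[Na2CO3]_dilute = 7.290 × 10^-4 / 0.02500 = 0.02916 mol/L
Dilution factor = 250.0 / 20.10 = 12.44
[Na2CO3]_stock = 0.02916 × 12.44 = 0.3627 mol/L

0.3627 mol/L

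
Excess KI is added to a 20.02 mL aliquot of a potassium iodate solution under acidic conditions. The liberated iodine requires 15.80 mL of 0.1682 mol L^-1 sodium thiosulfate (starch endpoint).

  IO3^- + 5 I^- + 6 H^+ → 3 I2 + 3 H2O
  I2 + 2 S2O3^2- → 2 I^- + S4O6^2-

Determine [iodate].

0.02212 mol/L

n(S2O3^2-) = 0.01580 × 0.1682 = 2.658 × 10^-3 mol
n(I2) = n(S2O3^2-)/2 = 1.329 × 10^-3 mol
From the 1:3 ratio, n(IO3^-) in the aliquot = 1/3 × 1.329 × 10^-3 = 4.429 × 10^-4 mol
[IO3^-] = 4.429 × 10^-4 / 0.02002 = 0.02212 mol/L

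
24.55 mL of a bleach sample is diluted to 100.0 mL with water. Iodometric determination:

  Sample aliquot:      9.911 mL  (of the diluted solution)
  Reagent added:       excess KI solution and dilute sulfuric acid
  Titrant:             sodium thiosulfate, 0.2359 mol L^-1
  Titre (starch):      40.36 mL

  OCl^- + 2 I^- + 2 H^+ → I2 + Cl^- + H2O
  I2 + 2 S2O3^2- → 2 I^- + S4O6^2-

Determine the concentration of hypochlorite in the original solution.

n(S2O3^2-) = 0.04036 × 0.2359 = 9.521 × 10^-3 mol
n(I2) = n(S2O3^2-)/2 = 4.760 × 10^-3 mol
n(OCl^-) in the aliquot = 4.760 × 10^-3 mol (1:1 ratio)
[OCl^-]_dilute = 4.760 × 10^-3 / 0.009911 = 0.4803 mol/L
[OCl^-]_original = 0.4803 × 100.0/24.55 = 1.957 mol/L

1.957 mol/L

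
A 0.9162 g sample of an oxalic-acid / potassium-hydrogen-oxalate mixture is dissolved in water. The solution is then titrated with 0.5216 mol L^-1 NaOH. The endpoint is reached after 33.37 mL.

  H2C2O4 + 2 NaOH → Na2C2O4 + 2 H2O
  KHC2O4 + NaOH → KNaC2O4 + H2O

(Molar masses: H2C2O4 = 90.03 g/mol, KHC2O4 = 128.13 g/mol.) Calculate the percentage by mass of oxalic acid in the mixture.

77.68 %

n(NaOH) = 0.03337 × 0.5216 = 0.01741 mol
Let x = n(H2C2O4), y = n(KHC2O4).
Titrant: 2x + 1y = 0.01741;  mass: 90.03x + 128.13y = 0.9162
Solving, x = 7.905 × 10^-3 mol, y = 1.596 × 10^-3 mol
mass of H2C2O4 = 7.905 × 10^-3 × 90.03 = 0.7117 g
% H2C2O4 = 0.7117 / 0.9162 × 100 = 77.68 %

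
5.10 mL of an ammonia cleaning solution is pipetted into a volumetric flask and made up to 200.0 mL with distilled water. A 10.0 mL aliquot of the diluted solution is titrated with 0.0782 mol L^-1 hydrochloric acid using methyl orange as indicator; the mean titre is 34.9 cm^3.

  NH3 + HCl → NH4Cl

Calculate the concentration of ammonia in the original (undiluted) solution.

10.7 mol/L

n(HCl) = 0.0349 × 0.0782 = 2.73 × 10^-3 mol
n(NH3) in the aliquot = 2.73 × 10^-3 mol (1:1 ratio)
[NH3]_dilute = 2.73 × 10^-3 / 0.0100 = 0.273 mol/L
Dilution factor = 200.0 / 5.10 = 39.22
[NH3]_stock = 0.273 × 39.22 = 10.7 mol/L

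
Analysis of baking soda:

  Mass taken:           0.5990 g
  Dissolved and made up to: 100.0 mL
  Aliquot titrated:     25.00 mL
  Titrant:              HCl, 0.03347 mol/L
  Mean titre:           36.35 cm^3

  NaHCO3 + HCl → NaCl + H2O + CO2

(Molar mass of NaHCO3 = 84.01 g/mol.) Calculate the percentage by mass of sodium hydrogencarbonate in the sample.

n(HCl) per titration = 0.03635 × 0.03347 = 1.217 × 10^-3 mol
n(NaHCO3) in each aliquot = 1.217 × 10^-3 mol (1:1 ratio)
n(NaHCO3) in the whole flask = 1.217 × 10^-3 × 100.0/25.00 = 4.867 × 10^-3 mol
mass of NaHCO3 = 4.867 × 10^-3 × 84.01 = 0.4088 g
% NaHCO3 = 0.4088 / 0.5990 × 100 = 68.25 %

68.25 %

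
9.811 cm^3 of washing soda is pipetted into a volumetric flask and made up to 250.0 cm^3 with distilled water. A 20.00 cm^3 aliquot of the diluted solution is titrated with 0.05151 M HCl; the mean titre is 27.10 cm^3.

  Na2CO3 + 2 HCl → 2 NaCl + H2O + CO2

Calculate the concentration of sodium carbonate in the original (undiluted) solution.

0.8893 M

n(HCl) = 0.02710 × 0.05151 = 1.396 × 10^-3 mol
From the 1:2 ratio, n(Na2CO3) in the aliquot = 1/2 × 1.396 × 10^-3 = 6.980 × 10^-4 mol
[Na2CO3]_dilute = 6.980 × 10^-4 / 0.02000 = 0.03490 mol/L
Dilution factor = 250.0 / 9.811 = 25.48
[Na2CO3]_stock = 0.03490 × 25.48 = 0.8893 mol/L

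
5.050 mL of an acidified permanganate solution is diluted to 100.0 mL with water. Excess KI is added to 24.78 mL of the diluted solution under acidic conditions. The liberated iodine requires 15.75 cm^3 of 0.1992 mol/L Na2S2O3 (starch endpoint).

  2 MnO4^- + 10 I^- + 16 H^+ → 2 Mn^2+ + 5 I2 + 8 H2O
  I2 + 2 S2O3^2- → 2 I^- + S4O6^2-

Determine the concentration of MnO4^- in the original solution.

n(S2O3^2-) = 0.01575 × 0.1992 = 3.137 × 10^-3 mol
n(I2) = n(S2O3^2-)/2 = 1.569 × 10^-3 mol
From the 2:5 ratio, n(MnO4^-) in the aliquot = 2/5 × 1.569 × 10^-3 = 6.275 × 10^-4 mol
[MnO4^-]_dilute = 6.275 × 10^-4 / 0.02478 = 0.02532 mol/L
[MnO4^-]_original = 0.02532 × 100.0/5.050 = 0.5014 mol/L

0.5014 mol/L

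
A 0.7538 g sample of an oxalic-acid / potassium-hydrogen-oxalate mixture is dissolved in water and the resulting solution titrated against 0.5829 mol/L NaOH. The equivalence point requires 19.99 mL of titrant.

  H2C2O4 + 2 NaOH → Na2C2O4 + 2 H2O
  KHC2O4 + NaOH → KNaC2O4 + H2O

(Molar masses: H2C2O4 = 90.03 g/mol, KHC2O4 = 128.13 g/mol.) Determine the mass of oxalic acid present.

n(NaOH) = 0.01999 × 0.5829 = 0.01165 mol
Let x = n(H2C2O4), y = n(KHC2O4).
Titrant: 2x + 1y = 0.01165;  mass: 90.03x + 128.13y = 0.7538
Solving, x = 4.447 × 10^-3 mol, y = 2.759 × 10^-3 mol
mass of H2C2O4 = 4.447 × 10^-3 × 90.03 = 0.4003 g

0.4003 g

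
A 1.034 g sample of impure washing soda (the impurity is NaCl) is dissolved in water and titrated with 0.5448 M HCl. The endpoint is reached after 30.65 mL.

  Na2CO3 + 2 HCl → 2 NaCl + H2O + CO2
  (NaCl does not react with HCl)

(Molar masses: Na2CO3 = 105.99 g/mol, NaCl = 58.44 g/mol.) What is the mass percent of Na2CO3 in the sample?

85.58 %

n(HCl) = 0.03065 × 0.5448 = 0.01670 mol
Let x = n(Na2CO3), y = n(NaCl).
Titrant: 2x = 0.01670;  mass: 105.99x + 58.44y = 1.034
Solving, x = 8.349 × 10^-3 mol, y = 2.551 × 10^-3 mol
mass of Na2CO3 = 8.349 × 10^-3 × 105.99 = 0.8849 g
% Na2CO3 = 0.8849 / 1.034 × 100 = 85.58 %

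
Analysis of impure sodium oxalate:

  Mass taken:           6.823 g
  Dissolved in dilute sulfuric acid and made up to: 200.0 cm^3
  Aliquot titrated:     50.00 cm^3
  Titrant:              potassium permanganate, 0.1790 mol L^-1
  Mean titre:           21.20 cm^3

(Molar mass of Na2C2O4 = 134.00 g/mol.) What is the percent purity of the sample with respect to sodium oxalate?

2 MnO4^- + 5 C2O4^2- + 16 H^+ → 2 Mn^2+ + 10 CO2 + 8 H2O
n(KMnO4) per titration = 0.02120 × 0.1790 = 3.795 × 10^-3 mol
From the 5:2 ratio, n(Na2C2O4) in each aliquot = 5/2 × 3.795 × 10^-3 = 9.487 × 10^-3 mol
n(Na2C2O4) in the whole flask = 9.487 × 10^-3 × 200.0/50.00 = 0.03795 mol
mass of Na2C2O4 = 0.03795 × 134.00 = 5.085 g
% Na2C2O4 = 5.085 / 6.823 × 100 = 74.53 %

74.53 %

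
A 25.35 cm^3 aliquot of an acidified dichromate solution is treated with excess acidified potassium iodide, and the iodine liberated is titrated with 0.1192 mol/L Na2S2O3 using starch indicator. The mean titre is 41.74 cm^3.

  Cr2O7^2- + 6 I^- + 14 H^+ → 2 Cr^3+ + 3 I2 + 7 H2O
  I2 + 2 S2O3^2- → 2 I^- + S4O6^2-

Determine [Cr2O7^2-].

0.03271 mol/L

n(S2O3^2-) = 0.04174 × 0.1192 = 4.975 × 10^-3 mol
n(I2) = n(S2O3^2-)/2 = 2.488 × 10^-3 mol
From the 1:3 ratio, n(Cr2O7^2-) in the aliquot = 1/3 × 2.488 × 10^-3 = 8.292 × 10^-4 mol
[Cr2O7^2-] = 8.292 × 10^-4 / 0.02535 = 0.03271 mol/L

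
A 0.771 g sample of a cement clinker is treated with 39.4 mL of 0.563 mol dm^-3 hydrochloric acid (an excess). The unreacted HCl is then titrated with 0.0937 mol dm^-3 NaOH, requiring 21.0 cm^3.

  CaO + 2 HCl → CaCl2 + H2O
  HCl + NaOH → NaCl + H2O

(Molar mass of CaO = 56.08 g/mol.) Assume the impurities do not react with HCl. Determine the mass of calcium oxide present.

0.567 g

n(HCl) added = 0.0394 × 0.563 = 0.0222 mol
n(NaOH) used in back-titration = 0.0210 × 0.0937 = 1.97 × 10^-3 mol
n(HCl) left over = 1.97 × 10^-3 mol (1:1 ratio)
n(HCl) consumed by analyte = 0.0222 − 1.97 × 10^-3 = 0.0202 mol
From the 1:2 ratio, n(CaO) = 1/2 × 0.0202 = 0.0101 mol
mass of CaO = 0.0101 × 56.08 = 0.567 g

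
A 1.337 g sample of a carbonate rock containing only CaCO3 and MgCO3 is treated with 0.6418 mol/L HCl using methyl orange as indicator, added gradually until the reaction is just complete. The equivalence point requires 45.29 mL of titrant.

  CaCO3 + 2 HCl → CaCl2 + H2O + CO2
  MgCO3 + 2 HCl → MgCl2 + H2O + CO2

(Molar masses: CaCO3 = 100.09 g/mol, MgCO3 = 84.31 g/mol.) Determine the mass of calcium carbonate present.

n(HCl) = 0.04529 × 0.6418 = 0.02907 mol
Let x = n(CaCO3), y = n(MgCO3).
Titrant: 2x + 2y = 0.02907;  mass: 100.09x + 84.31y = 1.337
Solving, x = 7.077 × 10^-3 mol, y = 7.457 × 10^-3 mol
mass of CaCO3 = 7.077 × 10^-3 × 100.09 = 0.7083 g

0.7083 g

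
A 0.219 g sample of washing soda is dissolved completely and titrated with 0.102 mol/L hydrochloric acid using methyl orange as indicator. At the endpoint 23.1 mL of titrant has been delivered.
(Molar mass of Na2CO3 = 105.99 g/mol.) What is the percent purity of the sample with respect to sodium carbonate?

57.0 %

Na2CO3 + 2 HCl → 2 NaCl + H2O + CO2
n(HCl) = 0.0231 L × 0.102 mol/L = 2.36 × 10^-3 mol
From the 1:2 ratio, n(Na2CO3) = 1/2 × 2.36 × 10^-3 = 1.18 × 10^-3 mol
mass of Na2CO3 = 1.18 × 10^-3 × 105.99 g/mol = 0.125 g
% Na2CO3 = 0.125 / 0.219 × 100 = 57.0 %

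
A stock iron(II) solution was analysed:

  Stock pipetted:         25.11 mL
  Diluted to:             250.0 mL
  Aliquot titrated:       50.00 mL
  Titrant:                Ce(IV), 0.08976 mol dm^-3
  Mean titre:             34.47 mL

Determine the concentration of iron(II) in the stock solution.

Ce^4+ + Fe^2+ → Ce^3+ + Fe^3+
n(Ce4+) = 0.03447 × 0.08976 = 3.094 × 10^-3 mol
n(Fe2+) in the aliquot = 3.094 × 10^-3 mol (1:1 ratio)
[Fe2+]_dilute = 3.094 × 10^-3 / 0.05000 = 0.06188 mol/L
Dilution factor = 250.0 / 25.11 = 9.956
[Fe2+]_stock = 0.06188 × 9.956 = 0.6161 mol/L

0.6161 mol/L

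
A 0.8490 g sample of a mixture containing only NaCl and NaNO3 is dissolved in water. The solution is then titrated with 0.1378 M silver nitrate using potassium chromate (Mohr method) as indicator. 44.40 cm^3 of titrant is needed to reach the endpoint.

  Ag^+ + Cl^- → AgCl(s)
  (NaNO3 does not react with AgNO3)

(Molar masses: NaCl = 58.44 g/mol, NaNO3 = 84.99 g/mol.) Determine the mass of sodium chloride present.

0.3576 g

n(AgNO3) = 0.04440 × 0.1378 = 6.118 × 10^-3 mol
Let x = n(NaCl), y = n(NaNO3).
Titrant: 1x = 6.118 × 10^-3;  mass: 58.44x + 84.99y = 0.8490
Solving, x = 6.118 × 10^-3 mol, y = 5.782 × 10^-3 mol
mass of NaCl = 6.118 × 10^-3 × 58.44 = 0.3576 g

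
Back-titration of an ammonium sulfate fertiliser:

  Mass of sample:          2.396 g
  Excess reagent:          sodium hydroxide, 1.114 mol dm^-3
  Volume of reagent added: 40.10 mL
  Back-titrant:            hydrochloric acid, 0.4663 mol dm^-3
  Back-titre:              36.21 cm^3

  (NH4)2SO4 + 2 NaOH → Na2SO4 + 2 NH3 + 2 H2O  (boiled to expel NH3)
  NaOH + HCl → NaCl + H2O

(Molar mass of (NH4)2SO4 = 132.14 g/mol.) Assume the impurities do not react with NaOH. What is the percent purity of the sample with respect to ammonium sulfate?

n(NaOH) added = 0.04010 × 1.114 = 0.04467 mol
n(HCl) used in back-titration = 0.03621 × 0.4663 = 0.01688 mol
n(NaOH) left over = 0.01688 mol (1:1 ratio)
n(NaOH) consumed by analyte = 0.04467 − 0.01688 = 0.02779 mol
From the 1:2 ratio, n((NH4)2SO4) = 1/2 × 0.02779 = 0.01389 mol
mass of (NH4)2SO4 = 0.01389 × 132.14 = 1.836 g
% (NH4)2SO4 = 1.836 / 2.396 × 100 = 76.62 %

76.62 %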